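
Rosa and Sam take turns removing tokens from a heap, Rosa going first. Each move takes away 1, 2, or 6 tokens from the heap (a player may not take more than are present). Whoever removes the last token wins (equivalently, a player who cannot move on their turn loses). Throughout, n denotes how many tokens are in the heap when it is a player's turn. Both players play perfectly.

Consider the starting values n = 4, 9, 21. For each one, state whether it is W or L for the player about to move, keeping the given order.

4: W, 9: W, 21: L

Compute win/loss labels from the base case upward. A position with no move is L. Any other position is W if it can reach an L in one move, else L.
n=0: no move → L
n=1: W (go to 0, an L position)
n=2: W (go to 0, an L position)
n=3: L (options 2(W), 1(W) are all W)
n=4: W (go to 3, an L position)
n=5: W (go to 3, an L position)
n=6: W (go to 0, an L position)
n=7: L (options 6(W), 5(W), 1(W) are all W)
n=8: W (go to 7, an L position)
n=9: W (go to 7, an L position)
n=10: L (options 9(W), 8(W), 4(W) are all W)
n=11: W (go to 10, an L position)
n=12: W (go to 10, an L position)
n=13: W (go to 7, an L position)
n=14: L (options 13(W), 12(W), 8(W) are all W)
n=15: W (go to 14, an L position)
n=16: W (go to 14, an L position)
n=17: L (options 16(W), 15(W), 11(W) are all W)
n=18: W (go to 17, an L position)
n=19: W (go to 17, an L position)
n=20: W (go to 14, an L position)
n=21: L (options 20(W), 19(W), 15(W) are all W)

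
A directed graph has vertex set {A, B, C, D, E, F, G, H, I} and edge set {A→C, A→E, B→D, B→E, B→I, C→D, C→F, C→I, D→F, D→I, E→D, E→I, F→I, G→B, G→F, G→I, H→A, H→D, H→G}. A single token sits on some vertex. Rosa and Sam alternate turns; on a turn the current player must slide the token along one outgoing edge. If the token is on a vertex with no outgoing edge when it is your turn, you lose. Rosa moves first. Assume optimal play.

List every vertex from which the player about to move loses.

A, I

Classify positions by backward induction: terminal positions (no move available) are L. From any other position, the mover wins iff some move reaches an L.
Every edge goes from a vertex to one that appears earlier in the order I, F, D, E, B, C, A, G, H, so processing vertices in that order labels each vertex after all of its successors.
I: no outgoing edge → L
F: reaches L-position I → W
D: reaches L-position I → W
E: reaches L-position I → W
B: reaches L-position I → W
C: reaches L-position I → W
A: only reaches C(W), E(W), all W → L
G: reaches L-position I → W
H: reaches L-position A → W
The losing starting vertices are exactly the entries labelled L in this table (2 of them).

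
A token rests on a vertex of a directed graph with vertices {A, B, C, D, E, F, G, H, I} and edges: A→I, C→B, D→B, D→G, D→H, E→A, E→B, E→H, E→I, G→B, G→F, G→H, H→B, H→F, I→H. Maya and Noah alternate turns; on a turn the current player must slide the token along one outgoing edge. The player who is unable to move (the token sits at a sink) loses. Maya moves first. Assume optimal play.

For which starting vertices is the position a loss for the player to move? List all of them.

B, F, I

Use the standard recursion: the mover loses at a terminal position; elsewhere, the mover wins exactly when some move hands the opponent an L position.
Every edge goes from a vertex to one that appears earlier in the order F, B, H, I, G, A, E, C, D, so processing vertices in that order labels each vertex after all of its successors.
F: no outgoing edge → L
B: no outgoing edge → L
H: →B(L), so W
I: →H(W) only, which is W, so L
G: →B(L), so W
A: →I(L), so W
E: →I(L), so W
C: →B(L), so W
D: →B(L), so W
The losing starting vertices are exactly the entries labelled L in this table (3 of them).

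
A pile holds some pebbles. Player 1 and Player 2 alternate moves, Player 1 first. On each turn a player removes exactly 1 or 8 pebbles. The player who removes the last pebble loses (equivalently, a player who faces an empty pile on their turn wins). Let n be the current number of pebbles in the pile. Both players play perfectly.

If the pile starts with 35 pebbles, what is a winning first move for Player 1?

Compute win/loss labels from the base case upward. A position with no move is W. Any other position is W if it can reach an L in one move, else L.
n=0: no move; the opponent has just taken the last pebble and therefore loses → W
n=1: →0(W) only, which is W, so L
n=2: →1(L), so W
n=3: →2(W) only, which is W, so L
n=4: →3(L), so W
n=5: →4(W) only, which is W, so L
n=6: →5(L), so W
n=7: →6(W) only, which is W, so L
n=8: →7(L), so W
n=9: →1(L), so W
n=10: →9(W), 2(W) — all W, so L
n=11: →10(L), so W
n=12: →11(W), 4(W) — all W, so L
n=13: →12(L), so W
n=14: →13(W), 6(W) — all W, so L
n=15: →14(L), so W
n=16: →15(W), 8(W) — all W, so L
n=17: →16(L), so W
n=18: →10(L), so W
n=19: →18(W), 11(W) — all W, so L
n=20: →19(L), so W
n=21: →20(W), 13(W) — all W, so L
n=22: →21(L), so W
n=23: →22(W), 15(W) — all W, so L
n=24: →23(L), so W
n=25: →24(W), 17(W) — all W, so L
n=26: →25(L), so W
n=27: →19(L), so W
n=28: →27(W), 20(W) — all W, so L
n=29: →28(L), so W
n=30: →29(W), 22(W) — all W, so L
n=31: →30(L), so W
n=32: →31(W), 24(W) — all W, so L
n=33: →32(L), so W
n=34: →33(W), 26(W) — all W, so L
n=35: →34(L), so W
From 35, the L positions reachable in one move are: 34.

Remove 1, leaving 34.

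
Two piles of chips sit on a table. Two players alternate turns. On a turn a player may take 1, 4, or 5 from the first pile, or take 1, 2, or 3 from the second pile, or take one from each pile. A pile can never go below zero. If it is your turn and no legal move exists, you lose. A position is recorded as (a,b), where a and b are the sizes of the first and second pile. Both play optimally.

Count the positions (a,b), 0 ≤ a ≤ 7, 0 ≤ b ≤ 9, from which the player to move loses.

Classify positions by backward induction: terminal positions (no move available) are L. From any other position, the mover wins iff some move reaches an L.
Every move lowers a or b (never raises either), so fill the grid row by row in increasing a, and left to right within a row: each cell's successors are then already labelled.
      b=0  b=1  b=2  b=3  b=4  b=5  b=6  b=7  b=8  b=9
a=0:    L    W    W    W    L    W    W    W    L    W
a=1:    W    W    L    W    W    W    L    W    W    W
a=2:    L    W    W    W    L    W    W    W    L    W
a=3:    W    W    L    W    W    W    L    W    W    W
a=4:    W    L    W    W    W    L    W    W    W    L
a=5:    W    W    W    L    W    W    W    L    W    W
a=6:    W    L    W    W    W    L    W    W    W    L
a=7:    W    W    W    L    W    W    W    L    W    W
Cells with no legal move (terminal, hence L): (0,0).
The remaining L cells, each justified by listing all of its moves:
(0,4): →(0,3)(W), (0,2)(W), (0,1)(W) — all W, so L
(0,8): →(0,7)(W), (0,6)(W), (0,5)(W) — all W, so L
(1,2): →(0,2)(W), (1,1)(W), (1,0)(W), (0,1)(W) — all W, so L
(1,6): →(0,6)(W), (1,5)(W), (1,4)(W), (1,3)(W), (0,5)(W) — all W, so L
(2,0): →(1,0)(W) only, which is W, so L
(2,4): →(1,4)(W), (2,3)(W), (2,2)(W), (2,1)(W), (1,3)(W) — all W, so L
(2,8): →(1,8)(W), (2,7)(W), (2,6)(W), (2,5)(W), (1,7)(W) — all W, so L
(3,2): →(2,2)(W), (3,1)(W), (3,0)(W), (2,1)(W) — all W, so L
(3,6): →(2,6)(W), (3,5)(W), (3,4)(W), (3,3)(W), (2,5)(W) — all W, so L
(4,1): →(3,1)(W), (0,1)(W), (4,0)(W), (3,0)(W) — all W, so L
(4,5): →(3,5)(W), (0,5)(W), (4,4)(W), (4,3)(W), (4,2)(W), (3,4)(W) — all W, so L
(4,9): →(3,9)(W), (0,9)(W), (4,8)(W), (4,7)(W), (4,6)(W), (3,8)(W) — all W, so L
(5,3): →(4,3)(W), (1,3)(W), (0,3)(W), (5,2)(W), (5,1)(W), (5,0)(W), (4,2)(W) — all W, so L
(5,7): →(4,7)(W), (1,7)(W), (0,7)(W), (5,6)(W), (5,5)(W), (5,4)(W), (4,6)(W) — all W, so L
(6,1): →(5,1)(W), (2,1)(W), (1,1)(W), (6,0)(W), (5,0)(W) — all W, so L
(6,5): →(5,5)(W), (2,5)(W), (1,5)(W), (6,4)(W), (6,3)(W), (6,2)(W), (5,4)(W) — all W, so L
(6,9): →(5,9)(W), (2,9)(W), (1,9)(W), (6,8)(W), (6,7)(W), (6,6)(W), (5,8)(W) — all W, so L
(7,3): →(6,3)(W), (3,3)(W), (2,3)(W), (7,2)(W), (7,1)(W), (7,0)(W), (6,2)(W) — all W, so L
(7,7): →(6,7)(W), (3,7)(W), (2,7)(W), (7,6)(W), (7,5)(W), (7,4)(W), (6,6)(W) — all W, so L
Every other cell has at least one move into one of the L cells above, so it is W.
L cells per row: a=0: 3, a=1: 2, a=2: 3, a=3: 2, a=4: 3, a=5: 2, a=6: 3, a=7: 2; total 20.

20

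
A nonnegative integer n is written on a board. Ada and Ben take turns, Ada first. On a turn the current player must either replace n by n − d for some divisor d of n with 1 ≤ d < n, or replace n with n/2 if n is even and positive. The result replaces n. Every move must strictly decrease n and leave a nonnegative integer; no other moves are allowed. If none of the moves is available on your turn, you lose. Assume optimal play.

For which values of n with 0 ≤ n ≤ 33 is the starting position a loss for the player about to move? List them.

Classify positions by backward induction: terminal positions (no move available) are L. From any other position, the mover wins iff some move reaches an L.
n=0: no move → L
n=1: no move → L
n=2: can move to 1, which is L ⇒ W
n=3: the only move is to 2(W), a W ⇒ L
n=4: can move to 3, which is L ⇒ W
n=5: the only move is to 4(W), a W ⇒ L
n=6: can move to 3, which is L ⇒ W
n=7: the only move is to 6(W), a W ⇒ L
n=8: can move to 7, which is L ⇒ W
n=9: moves to 6(W), 8(W); every one is W ⇒ L
n=10: can move to 5, which is L ⇒ W
n=11: the only move is to 10(W), a W ⇒ L
n=12: can move to 9, which is L ⇒ W
n=13: the only move is to 12(W), a W ⇒ L
n=14: can move to 7, which is L ⇒ W
n=15: moves to 10(W), 12(W), 14(W); every one is W ⇒ L
n=16: can move to 15, which is L ⇒ W
n=17: the only move is to 16(W), a W ⇒ L
n=18: can move to 9, which is L ⇒ W
n=19: the only move is to 18(W), a W ⇒ L
n=20: can move to 15, which is L ⇒ W
n=21: moves to 14(W), 18(W), 20(W); every one is W ⇒ L
n=22: can move to 11, which is L ⇒ W
n=23: the only move is to 22(W), a W ⇒ L
n=24: can move to 21, which is L ⇒ W
n=25: moves to 20(W), 24(W); every one is W ⇒ L
n=26: can move to 13, which is L ⇒ W
n=27: moves to 18(W), 24(W), 26(W); every one is W ⇒ L
n=28: can move to 21, which is L ⇒ W
n=29: the only move is to 28(W), a W ⇒ L
n=30: can move to 15, which is L ⇒ W
n=31: the only move is to 30(W), a W ⇒ L
n=32: can move to 31, which is L ⇒ W
n=33: moves to 22(W), 30(W), 32(W); every one is W ⇒ L
Reading off the rows marked L gives the requested list; there are 18 such values of n.

0, 1, 3, 5, 7, 9, 11, 13, 15, 17, 19, 21, 23, 25, 27, 29, 31, 33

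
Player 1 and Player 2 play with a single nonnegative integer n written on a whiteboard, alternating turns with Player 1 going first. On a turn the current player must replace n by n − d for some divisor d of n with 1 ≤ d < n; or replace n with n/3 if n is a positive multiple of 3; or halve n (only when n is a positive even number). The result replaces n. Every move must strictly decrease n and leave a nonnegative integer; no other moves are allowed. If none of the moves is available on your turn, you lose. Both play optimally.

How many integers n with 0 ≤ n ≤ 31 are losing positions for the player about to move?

Build the W/L table. Terminal = L. A non-terminal position is W if it has a move to some L; otherwise it is L.
n=0: no move → L
n=1: no move → L
n=2: can move to 1, which is L ⇒ W
n=3: can move to 1, which is L ⇒ W
n=4: moves to 2(W), 3(W); every one is W ⇒ L
n=5: can move to 4, which is L ⇒ W
n=6: can move to 4, which is L ⇒ W
n=7: the only move is to 6(W), a W ⇒ L
n=8: can move to 4, which is L ⇒ W
n=9: moves to 3(W), 6(W), 8(W); every one is W ⇒ L
n=10: can move to 9, which is L ⇒ W
n=11: the only move is to 10(W), a W ⇒ L
n=12: can move to 4, which is L ⇒ W
n=13: the only move is to 12(W), a W ⇒ L
n=14: can move to 7, which is L ⇒ W
n=15: moves to 5(W), 10(W), 12(W), 14(W); every one is W ⇒ L
n=16: can move to 15, which is L ⇒ W
n=17: the only move is to 16(W), a W ⇒ L
n=18: can move to 9, which is L ⇒ W
n=19: the only move is to 18(W), a W ⇒ L
n=20: can move to 15, which is L ⇒ W
n=21: can move to 7, which is L ⇒ W
n=22: can move to 11, which is L ⇒ W
n=23: the only move is to 22(W), a W ⇒ L
n=24: can move to 23, which is L ⇒ W
n=25: moves to 20(W), 24(W); every one is W ⇒ L
n=26: can move to 13, which is L ⇒ W
n=27: can move to 9, which is L ⇒ W
n=28: moves to 14(W), 21(W), 24(W), 26(W), 27(W); every one is W ⇒ L
n=29: can move to 28, which is L ⇒ W
n=30: can move to 15, which is L ⇒ W
n=31: the only move is to 30(W), a W ⇒ L
L entries with 0 ≤ n ≤ 31: n = 0, 1, 4, 7, 9, 11, 13, 15, 17, 19, 23, 25, 28, 31; that makes 14.

14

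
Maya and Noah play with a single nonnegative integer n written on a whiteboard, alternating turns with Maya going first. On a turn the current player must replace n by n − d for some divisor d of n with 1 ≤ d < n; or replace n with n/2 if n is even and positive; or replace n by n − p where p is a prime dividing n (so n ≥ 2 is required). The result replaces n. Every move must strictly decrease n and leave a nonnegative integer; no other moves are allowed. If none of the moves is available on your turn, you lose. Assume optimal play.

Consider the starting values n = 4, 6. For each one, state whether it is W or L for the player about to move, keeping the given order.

Compute win/loss labels from the base case upward. A position with no move is L. Any other position is W if it can reach an L in one move, else L.
n=0: no move → L
n=1: no move → L
n=2: →0(L), so W
n=3: →0(L), so W
n=4: →2(W), 3(W) — all W, so L
n=5: →0(L), so W
n=6: →4(L), so W

4: L, 6: W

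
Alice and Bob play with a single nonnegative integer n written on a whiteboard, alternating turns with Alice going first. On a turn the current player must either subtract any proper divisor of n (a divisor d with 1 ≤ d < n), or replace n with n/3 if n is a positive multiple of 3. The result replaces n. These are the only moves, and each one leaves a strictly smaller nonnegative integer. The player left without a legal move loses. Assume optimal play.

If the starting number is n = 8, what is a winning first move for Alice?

Classify positions by backward induction: terminal positions (no move available) are L. From any other position, the mover wins iff some move reaches an L.
n=0: no move → L
n=1: no move → L
n=2: reaches L-position 1 → W
n=3: reaches L-position 1 → W
n=4: only reaches 2(W), 3(W), all W → L
n=5: reaches L-position 4 → W
n=6: reaches L-position 4 → W
n=7: only reaches 6(W), which is W → L
n=8: reaches L-position 4 → W
From 8, the L positions reachable in one move are: 4, 7. Any move reaching one of these is winning.

Move to 4.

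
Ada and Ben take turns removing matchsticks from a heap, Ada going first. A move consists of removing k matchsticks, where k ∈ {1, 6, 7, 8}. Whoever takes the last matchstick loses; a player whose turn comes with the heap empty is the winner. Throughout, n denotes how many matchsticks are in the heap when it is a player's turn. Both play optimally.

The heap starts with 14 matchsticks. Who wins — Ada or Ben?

Use the standard recursion: the mover wins at a terminal position; elsewhere, the mover wins exactly when some move hands the opponent an L position.
n=0: no move; the opponent has just taken the last matchstick and therefore loses → W
n=1: the only move is to 0(W), a W ⇒ L
n=2: can move to 1, which is L ⇒ W
n=3: the only move is to 2(W), a W ⇒ L
n=4: can move to 3, which is L ⇒ W
n=5: the only move is to 4(W), a W ⇒ L
n=6: can move to 5, which is L ⇒ W
n=7: can move to 1, which is L ⇒ W
n=8: can move to 1, which is L ⇒ W
n=9: can move to 3, which is L ⇒ W
n=10: can move to 3, which is L ⇒ W
n=11: can move to 5, which is L ⇒ W
n=12: can move to 5, which is L ⇒ W
n=13: can move to 5, which is L ⇒ W
n=14: moves to 13(W), 8(W), 7(W), 6(W); every one is W ⇒ L
Every move from 14 reaches a W position, so the mover loses.

Ben wins.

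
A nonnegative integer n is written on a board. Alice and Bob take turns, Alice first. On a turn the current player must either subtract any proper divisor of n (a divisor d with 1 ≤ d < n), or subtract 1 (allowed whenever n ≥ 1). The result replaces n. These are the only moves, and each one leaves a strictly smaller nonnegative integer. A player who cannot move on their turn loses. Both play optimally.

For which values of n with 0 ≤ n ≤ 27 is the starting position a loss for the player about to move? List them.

0, 2, 5, 7, 9, 11, 13, 15, 17, 19, 21, 23, 25, 27

Positions with no move are L. A position that does have a move is losing for the player to move precisely when every available move leads to a winning position for the opponent. Fill in the labels:
n=0: no move → L
n=1: reaches L-position 0 → W
n=2: only reaches 1(W), which is W → L
n=3: reaches L-position 2 → W
n=4: reaches L-position 2 → W
n=5: only reaches 4(W), which is W → L
n=6: reaches L-position 5 → W
n=7: only reaches 6(W), which is W → L
n=8: reaches L-position 7 → W
n=9: only reaches 6(W), 8(W), all W → L
n=10: reaches L-position 5 → W
n=11: only reaches 10(W), which is W → L
n=12: reaches L-position 9 → W
n=13: only reaches 12(W), which is W → L
n=14: reaches L-position 7 → W
n=15: only reaches 10(W), 12(W), 14(W), all W → L
n=16: reaches L-position 15 → W
n=17: only reaches 16(W), which is W → L
n=18: reaches L-position 9 → W
n=19: only reaches 18(W), which is W → L
n=20: reaches L-position 15 → W
n=21: only reaches 14(W), 18(W), 20(W), all W → L
n=22: reaches L-position 11 → W
n=23: only reaches 22(W), which is W → L
n=24: reaches L-position 21 → W
n=25: only reaches 20(W), 24(W), all W → L
n=26: reaches L-position 13 → W
n=27: only reaches 18(W), 24(W), 26(W), all W → L
Reading off the rows marked L gives the requested list; there are 14 such values of n.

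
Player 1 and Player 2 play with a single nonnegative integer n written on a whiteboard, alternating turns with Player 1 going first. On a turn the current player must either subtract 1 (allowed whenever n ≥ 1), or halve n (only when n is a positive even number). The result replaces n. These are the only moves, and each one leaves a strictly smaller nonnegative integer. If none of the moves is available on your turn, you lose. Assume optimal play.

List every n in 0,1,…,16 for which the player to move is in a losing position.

0, 2, 5, 7, 9, 11, 13, 15

Use the standard recursion: the mover loses at a terminal position; elsewhere, the mover wins exactly when some move hands the opponent an L position.
n=0: no move → L
n=1: W (go to 0, an L position)
n=2: L (sole option 1(W) is W)
n=3: W (go to 2, an L position)
n=4: W (go to 2, an L position)
n=5: L (sole option 4(W) is W)
n=6: W (go to 5, an L position)
n=7: L (sole option 6(W) is W)
n=8: W (go to 7, an L position)
n=9: L (sole option 8(W) is W)
n=10: W (go to 5, an L position)
n=11: L (sole option 10(W) is W)
n=12: W (go to 11, an L position)
n=13: L (sole option 12(W) is W)
n=14: W (go to 7, an L position)
n=15: L (sole option 14(W) is W)
n=16: W (go to 15, an L position)
The losing starting values of n are exactly the entries labelled L in this table (8 of them).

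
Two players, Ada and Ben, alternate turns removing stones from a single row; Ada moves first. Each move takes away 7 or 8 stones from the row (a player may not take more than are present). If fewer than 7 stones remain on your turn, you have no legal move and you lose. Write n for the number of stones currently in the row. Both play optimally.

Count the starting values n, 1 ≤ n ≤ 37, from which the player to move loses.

Compute win/loss labels from the base case upward. A position with no move is L. Any other position is W if it can reach an L in one move, else L.
n=0: no move → L
n=1: no move → L
n=2: no move → L
n=3: no move → L
n=4: no move → L
n=5: no move → L
n=6: no move → L
n=7: reaches L-position 0 → W
n=8: reaches L-position 1 → W
n=9: reaches L-position 2 → W
n=10: reaches L-position 3 → W
n=11: reaches L-position 4 → W
n=12: reaches L-position 5 → W
n=13: reaches L-position 6 → W
n=14: reaches L-position 6 → W
n=15: only reaches 8(W), 7(W), all W → L
n=16: only reaches 9(W), 8(W), all W → L
n=17: only reaches 10(W), 9(W), all W → L
n=18: only reaches 11(W), 10(W), all W → L
n=19: only reaches 12(W), 11(W), all W → L
n=20: only reaches 13(W), 12(W), all W → L
n=21: only reaches 14(W), 13(W), all W → L
n=22: reaches L-position 15 → W
n=23: reaches L-position 16 → W
n=24: reaches L-position 17 → W
n=25: reaches L-position 18 → W
n=26: reaches L-position 19 → W
n=27: reaches L-position 20 → W
n=28: reaches L-position 21 → W
n=29: reaches L-position 21 → W
n=30: only reaches 23(W), 22(W), all W → L
n=31: only reaches 24(W), 23(W), all W → L
n=32: only reaches 25(W), 24(W), all W → L
n=33: only reaches 26(W), 25(W), all W → L
n=34: only reaches 27(W), 26(W), all W → L
n=35: only reaches 28(W), 27(W), all W → L
n=36: only reaches 29(W), 28(W), all W → L
n=37: reaches L-position 30 → W
L entries with 1 ≤ n ≤ 37 (n=0 is outside the asked range and is not counted): n = 1, 2, 3, 4, 5, 6, 15, 16, 17, 18, 19, 20, 21, 30, 31, 32, 33, 34, 35, 36; that makes 20.

20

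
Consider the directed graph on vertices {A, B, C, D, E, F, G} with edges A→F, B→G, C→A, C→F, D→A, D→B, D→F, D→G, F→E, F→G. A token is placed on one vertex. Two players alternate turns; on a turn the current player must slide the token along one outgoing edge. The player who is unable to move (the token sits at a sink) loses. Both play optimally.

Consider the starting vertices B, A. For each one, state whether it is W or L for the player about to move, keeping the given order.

Classify positions by backward induction: terminal positions (no move available) are L. From any other position, the mover wins iff some move reaches an L.
Every edge goes from a vertex to one that appears earlier in the order G, E, F, A, B, D, C, so processing vertices in that order labels each vertex after all of its successors.
G: no outgoing edge → L
E: no outgoing edge → L
F: reaches L-position E → W
A: only reaches F(W), which is W → L
B: reaches L-position G → W
D: reaches L-position A → W
C: reaches L-position A → W

B: W, A: L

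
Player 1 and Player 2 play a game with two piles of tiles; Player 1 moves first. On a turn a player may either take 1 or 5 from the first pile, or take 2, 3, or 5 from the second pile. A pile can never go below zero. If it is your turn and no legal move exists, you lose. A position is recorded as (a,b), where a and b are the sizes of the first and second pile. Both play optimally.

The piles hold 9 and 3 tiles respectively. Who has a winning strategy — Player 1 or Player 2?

Build the W/L table. Terminal = L. A non-terminal position is W if it has a move to some L; otherwise it is L.
No move ever increases a pile, so every position that can arise here has a ≤ 9 and b ≤ 3; it is enough to label the cells with 0 ≤ a ≤ 9 and 0 ≤ b ≤ 3.
Every move lowers a or b (never raises either), so fill the grid row by row in increasing a, and left to right within a row: each cell's successors are then already labelled.
      b=0  b=1  b=2  b=3
a=0:    L    L    W    W
a=1:    W    W    L    L
a=2:    L    L    W    W
a=3:    W    W    L    L
a=4:    L    L    W    W
a=5:    W    W    L    L
a=6:    L    L    W    W
a=7:    W    W    L    L
a=8:    L    L    W    W
a=9:    W    W    L    L
Cells with no legal move (terminal, hence L): (0,0), (0,1).
The remaining L cells, each justified by listing all of its moves:
(1,2): only reaches (0,2)(W), (1,0)(W), all W → L
(1,3): only reaches (0,3)(W), (1,1)(W), (1,0)(W), all W → L
(2,0): only reaches (1,0)(W), which is W → L
(2,1): only reaches (1,1)(W), which is W → L
(3,2): only reaches (2,2)(W), (3,0)(W), all W → L
(3,3): only reaches (2,3)(W), (3,1)(W), (3,0)(W), all W → L
(4,0): only reaches (3,0)(W), which is W → L
(4,1): only reaches (3,1)(W), which is W → L
(5,2): only reaches (4,2)(W), (0,2)(W), (5,0)(W), all W → L
(5,3): only reaches (4,3)(W), (0,3)(W), (5,1)(W), (5,0)(W), all W → L
(6,0): only reaches (5,0)(W), (1,0)(W), all W → L
(6,1): only reaches (5,1)(W), (1,1)(W), all W → L
(7,2): only reaches (6,2)(W), (2,2)(W), (7,0)(W), all W → L
(7,3): only reaches (6,3)(W), (2,3)(W), (7,1)(W), (7,0)(W), all W → L
(8,0): only reaches (7,0)(W), (3,0)(W), all W → L
(8,1): only reaches (7,1)(W), (3,1)(W), all W → L
(9,2): only reaches (8,2)(W), (4,2)(W), (9,0)(W), all W → L
(9,3): only reaches (8,3)(W), (4,3)(W), (9,1)(W), (9,0)(W), all W → L
Every other cell has at least one move into one of the L cells above, so it is W.
Every move from (9,3) reaches a W position, so the mover loses.

Player 2 wins.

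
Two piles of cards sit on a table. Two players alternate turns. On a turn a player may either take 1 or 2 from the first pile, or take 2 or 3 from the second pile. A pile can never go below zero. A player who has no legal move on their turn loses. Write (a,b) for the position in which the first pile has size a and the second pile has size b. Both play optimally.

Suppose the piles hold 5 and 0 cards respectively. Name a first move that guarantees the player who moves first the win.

Move to (3,0).

Compute win/loss labels from the base case upward. A position with no move is L. Any other position is W if it can reach an L in one move, else L.
No move ever increases a pile, so every position that can arise here has a ≤ 5 and b ≤ 0; it is enough to label the cells with 0 ≤ a ≤ 5 and 0 ≤ b ≤ 0.
Every move lowers a or b (never raises either), so fill the grid row by row in increasing a, and left to right within a row: each cell's successors are then already labelled.
      b=0
a=0:    L
a=1:    W
a=2:    W
a=3:    L
a=4:    W
a=5:    W
Cells with no legal move (terminal, hence L): (0,0).
The remaining L cells, each justified by listing all of its moves:
(3,0): →(2,0)(W), (1,0)(W) — all W, so L
Every other cell has at least one move into one of the L cells above, so it is W.
From (5,0), the L positions reachable in one move are: (3,0).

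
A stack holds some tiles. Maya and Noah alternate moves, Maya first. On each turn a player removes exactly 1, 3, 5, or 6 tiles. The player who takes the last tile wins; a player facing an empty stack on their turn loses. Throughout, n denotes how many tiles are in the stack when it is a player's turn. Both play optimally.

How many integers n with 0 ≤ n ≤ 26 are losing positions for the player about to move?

Compute win/loss labels from the base case upward. A position with no move is L. Any other position is W if it can reach an L in one move, else L.
n=0: no move → L
n=1: →0(L), so W
n=2: →1(W) only, which is W, so L
n=3: →2(L), so W
n=4: →3(W), 1(W) — all W, so L
n=5: →4(L), so W
n=6: →0(L), so W
n=7: →4(L), so W
n=8: →2(L), so W
n=9: →4(L), so W
n=10: →4(L), so W
n=11: →10(W), 8(W), 6(W), 5(W) — all W, so L
n=12: →11(L), so W
n=13: →12(W), 10(W), 8(W), 7(W) — all W, so L
n=14: →13(L), so W
n=15: →14(W), 12(W), 10(W), 9(W) — all W, so L
n=16: →15(L), so W
n=17: →11(L), so W
n=18: →15(L), so W
n=19: →13(L), so W
n=20: →15(L), so W
n=21: →15(L), so W
n=22: →21(W), 19(W), 17(W), 16(W) — all W, so L
n=23: →22(L), so W
n=24: →23(W), 21(W), 19(W), 18(W) — all W, so L
n=25: →24(L), so W
n=26: →25(W), 23(W), 21(W), 20(W) — all W, so L
L entries with 0 ≤ n ≤ 26: n = 0, 2, 4, 11, 13, 15, 22, 24, 26; that makes 9.

9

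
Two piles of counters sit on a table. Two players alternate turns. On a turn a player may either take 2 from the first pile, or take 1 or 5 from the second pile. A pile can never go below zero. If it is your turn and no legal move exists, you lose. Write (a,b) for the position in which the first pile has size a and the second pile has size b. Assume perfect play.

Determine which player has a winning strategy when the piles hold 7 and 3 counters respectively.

The second player wins.

Compute win/loss labels from the base case upward. A position with no move is L. Any other position is W if it can reach an L in one move, else L.
No move ever increases a pile, so every position that can arise here has a ≤ 7 and b ≤ 3; it is enough to label the cells with 0 ≤ a ≤ 7 and 0 ≤ b ≤ 3.
Every move lowers a or b (never raises either), so fill the grid row by row in increasing a, and left to right within a row: each cell's successors are then already labelled.
      b=0  b=1  b=2  b=3
a=0:    L    W    L    W
a=1:    L    W    L    W
a=2:    W    L    W    L
a=3:    W    L    W    L
a=4:    L    W    L    W
a=5:    L    W    L    W
a=6:    W    L    W    L
a=7:    W    L    W    L
Cells with no legal move (terminal, hence L): (0,0), (1,0).
The remaining L cells, each justified by listing all of its moves:
(0,2): L (sole option (0,1)(W) is W)
(1,2): L (sole option (1,1)(W) is W)
(2,1): L (options (0,1)(W), (2,0)(W) are all W)
(2,3): L (options (0,3)(W), (2,2)(W) are all W)
(3,1): L (options (1,1)(W), (3,0)(W) are all W)
(3,3): L (options (1,3)(W), (3,2)(W) are all W)
(4,0): L (sole option (2,0)(W) is W)
(4,2): L (options (2,2)(W), (4,1)(W) are all W)
(5,0): L (sole option (3,0)(W) is W)
(5,2): L (options (3,2)(W), (5,1)(W) are all W)
(6,1): L (options (4,1)(W), (6,0)(W) are all W)
(6,3): L (options (4,3)(W), (6,2)(W) are all W)
(7,1): L (options (5,1)(W), (7,0)(W) are all W)
(7,3): L (options (5,3)(W), (7,2)(W) are all W)
Every other cell has at least one move into one of the L cells above, so it is W.
The starting position (7,3) is L: whatever the player to move does, the opponent receives a W position.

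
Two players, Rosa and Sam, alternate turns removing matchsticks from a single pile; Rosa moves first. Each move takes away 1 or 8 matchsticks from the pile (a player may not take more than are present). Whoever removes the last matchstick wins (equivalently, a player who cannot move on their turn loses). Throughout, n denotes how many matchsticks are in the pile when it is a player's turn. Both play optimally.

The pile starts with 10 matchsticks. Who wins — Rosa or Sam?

Positions with no move are L. A position that does have a move is losing for the player to move precisely when every available move leads to a winning position for the opponent. Fill in the labels:
n=0: no move → L
n=1: reaches L-position 0 → W
n=2: only reaches 1(W), which is W → L
n=3: reaches L-position 2 → W
n=4: only reaches 3(W), which is W → L
n=5: reaches L-position 4 → W
n=6: only reaches 5(W), which is W → L
n=7: reaches L-position 6 → W
n=8: reaches L-position 0 → W
n=9: only reaches 8(W), 1(W), all W → L
n=10: reaches L-position 9 → W
From 10 Rosa can remove 1, leaving 9, reaching an L position.

Rosa wins.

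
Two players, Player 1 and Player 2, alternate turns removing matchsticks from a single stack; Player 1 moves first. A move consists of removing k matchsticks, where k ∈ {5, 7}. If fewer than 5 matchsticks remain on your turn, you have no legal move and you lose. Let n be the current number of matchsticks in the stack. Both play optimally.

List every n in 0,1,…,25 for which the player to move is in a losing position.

Build the W/L table. Terminal = L. A non-terminal position is W if it has a move to some L; otherwise it is L.
n=0: no move → L
n=1: no move → L
n=2: no move → L
n=3: no move → L
n=4: no move → L
n=5: can move to 0, which is L ⇒ W
n=6: can move to 1, which is L ⇒ W
n=7: can move to 2, which is L ⇒ W
n=8: can move to 3, which is L ⇒ W
n=9: can move to 4, which is L ⇒ W
n=10: can move to 3, which is L ⇒ W
n=11: can move to 4, which is L ⇒ W
n=12: moves to 7(W), 5(W); every one is W ⇒ L
n=13: moves to 8(W), 6(W); every one is W ⇒ L
n=14: moves to 9(W), 7(W); every one is W ⇒ L
n=15: moves to 10(W), 8(W); every one is W ⇒ L
n=16: moves to 11(W), 9(W); every one is W ⇒ L
n=17: can move to 12, which is L ⇒ W
n=18: can move to 13, which is L ⇒ W
n=19: can move to 14, which is L ⇒ W
n=20: can move to 15, which is L ⇒ W
n=21: can move to 16, which is L ⇒ W
n=22: can move to 15, which is L ⇒ W
n=23: can move to 16, which is L ⇒ W
n=24: moves to 19(W), 17(W); every one is W ⇒ L
n=25: moves to 20(W), 18(W); every one is W ⇒ L
Reading off the rows marked L gives the requested list; there are 12 such values of n.

0, 1, 2, 3, 4, 12, 13, 14, 15, 16, 24, 25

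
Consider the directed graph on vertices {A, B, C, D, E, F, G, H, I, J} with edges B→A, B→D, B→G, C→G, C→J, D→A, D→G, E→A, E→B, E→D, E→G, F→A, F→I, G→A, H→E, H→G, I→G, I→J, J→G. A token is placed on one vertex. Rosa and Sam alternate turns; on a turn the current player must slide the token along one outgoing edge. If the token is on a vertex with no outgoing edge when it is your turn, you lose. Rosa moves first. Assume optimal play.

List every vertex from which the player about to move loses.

Compute win/loss labels from the base case upward. A position with no move is L. Any other position is W if it can reach an L in one move, else L.
Every edge goes from a vertex to one that appears earlier in the order A, G, D, B, E, H, J, C, I, F, so processing vertices in that order labels each vertex after all of its successors.
A: no outgoing edge → L
G: W (go to A, an L position)
D: W (go to A, an L position)
B: W (go to A, an L position)
E: W (go to A, an L position)
H: L (options E(W), G(W) are all W)
J: L (sole option G(W) is W)
C: W (go to J, an L position)
I: W (go to J, an L position)
F: W (go to A, an L position)
The losing starting vertices are exactly the entries labelled L in this table (3 of them).

A, H, J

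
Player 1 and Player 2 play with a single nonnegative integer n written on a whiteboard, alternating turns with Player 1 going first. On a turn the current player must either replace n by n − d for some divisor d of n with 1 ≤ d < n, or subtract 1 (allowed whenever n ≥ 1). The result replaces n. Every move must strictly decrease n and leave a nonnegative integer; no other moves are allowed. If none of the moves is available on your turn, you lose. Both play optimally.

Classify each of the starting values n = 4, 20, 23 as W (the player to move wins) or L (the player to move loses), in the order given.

Work bottom-up. With no move the player to move loses. Otherwise the position is W if at least one move leads to an L position for the opponent, and L if every move leads to a W.
n=0: no move → L
n=1: can move to 0, which is L ⇒ W
n=2: the only move is to 1(W), a W ⇒ L
n=3: can move to 2, which is L ⇒ W
n=4: can move to 2, which is L ⇒ W
n=5: the only move is to 4(W), a W ⇒ L
n=6: can move to 5, which is L ⇒ W
n=7: the only move is to 6(W), a W ⇒ L
n=8: can move to 7, which is L ⇒ W
n=9: moves to 6(W), 8(W); every one is W ⇒ L
n=10: can move to 5, which is L ⇒ W
n=11: the only move is to 10(W), a W ⇒ L
n=12: can move to 9, which is L ⇒ W
n=13: the only move is to 12(W), a W ⇒ L
n=14: can move to 7, which is L ⇒ W
n=15: moves to 10(W), 12(W), 14(W); every one is W ⇒ L
n=16: can move to 15, which is L ⇒ W
n=17: the only move is to 16(W), a W ⇒ L
n=18: can move to 9, which is L ⇒ W
n=19: the only move is to 18(W), a W ⇒ L
n=20: can move to 15, which is L ⇒ W
n=21: moves to 14(W), 18(W), 20(W); every one is W ⇒ L
n=22: can move to 11, which is L ⇒ W
n=23: the only move is to 22(W), a W ⇒ L

4: W, 20: W, 23: L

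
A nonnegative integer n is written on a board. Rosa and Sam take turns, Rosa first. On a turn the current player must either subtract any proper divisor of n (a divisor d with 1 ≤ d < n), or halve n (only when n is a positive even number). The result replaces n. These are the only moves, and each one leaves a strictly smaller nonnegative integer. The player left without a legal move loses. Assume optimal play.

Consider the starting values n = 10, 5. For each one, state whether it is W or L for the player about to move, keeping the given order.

10: W, 5: L

Positions with no move are L. A position that does have a move is losing for the player to move precisely when every available move leads to a winning position for the opponent. Fill in the labels:
n=0: no move → L
n=1: no move → L
n=2: W (go to 1, an L position)
n=3: L (sole option 2(W) is W)
n=4: W (go to 3, an L position)
n=5: L (sole option 4(W) is W)
n=6: W (go to 3, an L position)
n=7: L (sole option 6(W) is W)
n=8: W (go to 7, an L position)
n=9: L (options 6(W), 8(W) are all W)
n=10: W (go to 5, an L position)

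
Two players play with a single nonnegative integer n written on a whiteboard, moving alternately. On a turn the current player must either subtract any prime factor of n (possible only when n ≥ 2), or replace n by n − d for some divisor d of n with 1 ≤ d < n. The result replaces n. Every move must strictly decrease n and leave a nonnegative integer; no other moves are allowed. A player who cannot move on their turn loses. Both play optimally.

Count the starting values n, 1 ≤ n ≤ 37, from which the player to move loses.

8

Work bottom-up. With no move the player to move loses. Otherwise the position is W if at least one move leads to an L position for the opponent, and L if every move leads to a W.
n=0: no move → L
n=1: no move → L
n=2: reaches L-position 0 → W
n=3: reaches L-position 0 → W
n=4: only reaches 2(W), 3(W), all W → L
n=5: reaches L-position 0 → W
n=6: reaches L-position 4 → W
n=7: reaches L-position 0 → W
n=8: reaches L-position 4 → W
n=9: only reaches 6(W), 8(W), all W → L
n=10: reaches L-position 9 → W
n=11: reaches L-position 0 → W
n=12: reaches L-position 9 → W
n=13: reaches L-position 0 → W
n=14: only reaches 7(W), 12(W), 13(W), all W → L
n=15: reaches L-position 14 → W
n=16: reaches L-position 14 → W
n=17: reaches L-position 0 → W
n=18: reaches L-position 9 → W
n=19: reaches L-position 0 → W
n=20: only reaches 10(W), 15(W), 16(W), 18(W), 19(W), all W → L
n=21: reaches L-position 14 → W
n=22: reaches L-position 20 → W
n=23: reaches L-position 0 → W
n=24: reaches L-position 20 → W
n=25: reaches L-position 20 → W
n=26: only reaches 13(W), 24(W), 25(W), all W → L
n=27: reaches L-position 26 → W
n=28: reaches L-position 14 → W
n=29: reaches L-position 0 → W
n=30: reaches L-position 20 → W
n=31: reaches L-position 0 → W
n=32: only reaches 16(W), 24(W), 28(W), 30(W), 31(W), all W → L
n=33: reaches L-position 32 → W
n=34: reaches L-position 32 → W
n=35: only reaches 28(W), 30(W), 34(W), all W → L
n=36: reaches L-position 32 → W
n=37: reaches L-position 0 → W
L entries with 1 ≤ n ≤ 37 (n=0 is outside the asked range and is not counted): n = 1, 4, 9, 14, 20, 26, 32, 35; that makes 8.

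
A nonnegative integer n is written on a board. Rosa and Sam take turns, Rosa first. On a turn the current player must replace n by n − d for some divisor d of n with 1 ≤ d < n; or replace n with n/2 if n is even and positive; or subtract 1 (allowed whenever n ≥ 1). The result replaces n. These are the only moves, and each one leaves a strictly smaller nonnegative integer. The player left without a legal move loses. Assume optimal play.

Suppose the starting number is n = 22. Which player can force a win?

Work bottom-up. With no move the player to move loses. Otherwise the position is W if at least one move leads to an L position for the opponent, and L if every move leads to a W.
n=0: no move → L
n=1: can move to 0, which is L ⇒ W
n=2: the only move is to 1(W), a W ⇒ L
n=3: can move to 2, which is L ⇒ W
n=4: can move to 2, which is L ⇒ W
n=5: the only move is to 4(W), a W ⇒ L
n=6: can move to 5, which is L ⇒ W
n=7: the only move is to 6(W), a W ⇒ L
n=8: can move to 7, which is L ⇒ W
n=9: moves to 6(W), 8(W); every one is W ⇒ L
n=10: can move to 5, which is L ⇒ W
n=11: the only move is to 10(W), a W ⇒ L
n=12: can move to 9, which is L ⇒ W
n=13: the only move is to 12(W), a W ⇒ L
n=14: can move to 7, which is L ⇒ W
n=15: moves to 10(W), 12(W), 14(W); every one is W ⇒ L
n=16: can move to 15, which is L ⇒ W
n=17: the only move is to 16(W), a W ⇒ L
n=18: can move to 9, which is L ⇒ W
n=19: the only move is to 18(W), a W ⇒ L
n=20: can move to 15, which is L ⇒ W
n=21: moves to 14(W), 18(W), 20(W); every one is W ⇒ L
n=22: can move to 11, which is L ⇒ W
The starting position 22 is W: Rosa should move to 11, handing over an L position.

Rosa wins.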